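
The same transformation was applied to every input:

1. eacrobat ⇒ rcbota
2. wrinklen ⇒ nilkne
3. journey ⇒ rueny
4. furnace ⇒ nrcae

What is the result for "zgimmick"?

What's happening: swap each adjacent pair of characters (1↔2, 3↔4, ...), then delete the first 2 characters.
Starting from "zgimmick": after the first operation, "gzmiimkc"; after the second, "miimkc".

miimkc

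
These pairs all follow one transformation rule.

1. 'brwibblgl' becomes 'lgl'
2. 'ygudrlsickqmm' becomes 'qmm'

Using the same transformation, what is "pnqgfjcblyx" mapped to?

lyx

The transformation: keep only the last 3 characters.
For "pnqgfjcblyx" the result is "lyx".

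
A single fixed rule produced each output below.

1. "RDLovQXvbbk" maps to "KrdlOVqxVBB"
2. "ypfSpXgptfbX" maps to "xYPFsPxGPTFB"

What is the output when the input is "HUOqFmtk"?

KhuoQfMT

Looking at the pairs, the operation is to flip the case of every letter, then move the last character to the front.
"HUOqFmtk" → "KhuoQfMT".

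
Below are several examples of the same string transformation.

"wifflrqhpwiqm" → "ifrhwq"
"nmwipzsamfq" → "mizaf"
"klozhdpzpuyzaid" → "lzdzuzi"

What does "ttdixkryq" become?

What's happening: keep every other character starting from the second (positions 2nd, 4th, 6th, ...).
"ttdixkryq" → "tiky".

tiky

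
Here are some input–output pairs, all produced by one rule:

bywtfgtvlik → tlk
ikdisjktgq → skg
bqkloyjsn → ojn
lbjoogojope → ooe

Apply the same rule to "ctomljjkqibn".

The rule is to keep every other character starting from the first (positions 1st, 3rd, 5th, ...), then keep only the last 3 characters.
"ctomljjkqibn" → "jqb".

jqb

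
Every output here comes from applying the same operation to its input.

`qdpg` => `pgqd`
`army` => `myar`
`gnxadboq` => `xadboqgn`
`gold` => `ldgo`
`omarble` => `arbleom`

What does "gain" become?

inga

The rule is to move the first 2 characters to the end (rotate left by 2).
On "gain" that produces "inga".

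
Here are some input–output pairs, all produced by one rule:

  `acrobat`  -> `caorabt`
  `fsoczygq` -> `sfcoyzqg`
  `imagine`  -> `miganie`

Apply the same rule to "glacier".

The pattern: swap each adjacent pair of characters (1↔2, 3↔4, ...).
So "glacier" becomes "lgcaeir".

lgcaeir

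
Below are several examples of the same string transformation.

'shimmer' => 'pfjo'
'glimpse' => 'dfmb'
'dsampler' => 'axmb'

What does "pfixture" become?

mfqo

In each case the input is transformed by: keep every other character starting from the first (positions 1st, 3rd, 5th, ...), then shift every letter 3 places backward in the alphabet (wrapping around).
On "pfixture": the first step gives "pitr", and the second then gives "mfqo".
(Check on "glimpse": → "gipe" → "dfmb" ✓)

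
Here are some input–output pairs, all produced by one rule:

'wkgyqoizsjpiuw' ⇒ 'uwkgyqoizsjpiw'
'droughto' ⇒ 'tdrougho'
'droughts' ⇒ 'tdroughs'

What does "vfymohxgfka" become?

kvfymohxgfa

In each case the input is transformed by: move the last character to the front, then swap the first and last characters.
For "vfymohxgfka" the result is "kvfymohxgfa".
(Check on "droughto": → "odrought" → "tdrougho" ✓)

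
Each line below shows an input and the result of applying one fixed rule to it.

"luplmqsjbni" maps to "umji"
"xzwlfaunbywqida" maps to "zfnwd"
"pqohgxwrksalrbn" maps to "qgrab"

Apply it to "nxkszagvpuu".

xzvu

The transformation: keep one character in every 3, starting at position 2 (positions 2nd, 5th, 8th, ...).
On "nxkszagvpuu" that produces "xzvu".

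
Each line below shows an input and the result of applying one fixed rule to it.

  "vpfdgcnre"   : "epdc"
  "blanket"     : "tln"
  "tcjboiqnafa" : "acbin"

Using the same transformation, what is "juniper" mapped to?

rui

The pattern: move the last 2 characters to the front (rotate right by 2), then keep every other character starting from the second (positions 2nd, 4th, 6th, ...).
Starting from "juniper": after the first operation, "erjunip"; after the second, "rui".
(Check on "vpfdgcnre": → "revpfdgcn" → "epdc" ✓)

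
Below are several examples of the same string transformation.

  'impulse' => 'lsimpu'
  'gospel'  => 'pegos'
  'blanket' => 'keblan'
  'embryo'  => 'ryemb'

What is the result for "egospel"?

peegos

What's happening: delete the last character, then move the last 2 characters to the front (rotate right by 2).
For "egospel", step one produces "egospe"; step two turns that into "peegos".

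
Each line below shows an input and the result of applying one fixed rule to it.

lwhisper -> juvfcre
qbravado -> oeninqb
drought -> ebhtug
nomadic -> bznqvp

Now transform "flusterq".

The pattern: shift every letter 13 places forward in the alphabet (wrapping around) — i.e. ROT13, then delete the first character.
Working it through for "flusterq": intermediate "syhfgred", final "yhfgred".
(Check on "qbravado": → "doeninqb" → "oeninqb" ✓)

yhfgred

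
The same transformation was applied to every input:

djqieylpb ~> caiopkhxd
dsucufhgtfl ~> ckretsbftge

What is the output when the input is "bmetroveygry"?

axlqdfsxqdnu

Looking at the pairs, the operation is to shift every letter 1 place backward in the alphabet (wrapping around), then take characters alternately from the front and the back (1st, last, 2nd, 2nd-last, ...).
"bmetroveygry" → "aldsqnudxfqx" → "axlqdfsxqdnu".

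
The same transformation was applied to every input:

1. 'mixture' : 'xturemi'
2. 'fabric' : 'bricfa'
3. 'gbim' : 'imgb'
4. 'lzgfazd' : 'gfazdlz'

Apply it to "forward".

rwardfo

Looking at the pairs, the operation is to move the first 2 characters to the end (rotate left by 2).
For "forward" the result is "rwardfo".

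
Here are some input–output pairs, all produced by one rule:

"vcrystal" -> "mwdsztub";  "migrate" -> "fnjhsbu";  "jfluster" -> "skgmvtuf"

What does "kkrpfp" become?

qllsqg

In each case the input is transformed by: shift every letter 1 place forward in the alphabet (wrapping around), then move the last character to the front.
For "kkrpfp", step one produces "llsqgq"; step two turns that into "qllsqg".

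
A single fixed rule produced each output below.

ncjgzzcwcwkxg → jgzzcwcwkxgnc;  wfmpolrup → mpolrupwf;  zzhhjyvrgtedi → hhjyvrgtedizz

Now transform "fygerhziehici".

gerhziehicify

Rule — move the first 2 characters to the end (rotate left by 2).
Doing the same to "fygerhziehici": "gerhziehicify".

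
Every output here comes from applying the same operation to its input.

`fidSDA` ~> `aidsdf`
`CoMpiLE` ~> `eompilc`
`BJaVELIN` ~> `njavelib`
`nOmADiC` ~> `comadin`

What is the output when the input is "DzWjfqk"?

What's happening: swap the first and last characters, then convert every letter to lowercase.
So "DzWjfqk" becomes "kzwjfqd".

kzwjfqd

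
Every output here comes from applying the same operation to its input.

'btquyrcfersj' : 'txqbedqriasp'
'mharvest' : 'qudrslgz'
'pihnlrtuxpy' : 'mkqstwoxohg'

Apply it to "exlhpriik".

goqhhjdwk

In each case the input is transformed by: move the first 3 characters to the end (rotate left by 3), then shift every letter 1 place backward in the alphabet (wrapping around).
For "exlhpriik", step one produces "hpriikexl"; step two turns that into "goqhhjdwk".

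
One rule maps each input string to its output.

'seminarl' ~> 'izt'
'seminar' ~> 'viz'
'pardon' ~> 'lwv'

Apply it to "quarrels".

mta

What's happening: shift every letter 8 places forward in the alphabet (wrapping around), then keep only the last 3 characters.
"quarrels" → "mta".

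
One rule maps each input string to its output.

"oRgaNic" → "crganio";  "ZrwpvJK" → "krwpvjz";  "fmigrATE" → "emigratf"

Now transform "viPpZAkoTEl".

lippzakotev

The rule is to swap the first and last characters, then convert every letter to lowercase.
For "viPpZAkoTEl" the result is "lippzakotev".
(Check on "oRgaNic": → "cRgaNio" → "crganio" ✓)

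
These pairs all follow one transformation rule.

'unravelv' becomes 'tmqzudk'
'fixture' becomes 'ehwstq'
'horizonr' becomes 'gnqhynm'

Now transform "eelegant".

Looking at the pairs, the operation is to shift every letter 1 place backward in the alphabet (wrapping around), then delete the last character.
On "eelegant": the first step gives "ddkdfzms", and the second then gives "ddkdfzm".
(Check on "fixture": → "ehwstqd" → "ehwstq" ✓)

ddkdfzm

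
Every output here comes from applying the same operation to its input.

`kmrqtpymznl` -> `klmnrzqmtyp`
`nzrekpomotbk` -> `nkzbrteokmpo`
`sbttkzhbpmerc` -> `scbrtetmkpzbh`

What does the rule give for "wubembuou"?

The transformation: take characters alternately from the front and the back (1st, last, 2nd, 2nd-last, ...).
So "wubembuou" becomes "wuuobuebm".

wuuobuebm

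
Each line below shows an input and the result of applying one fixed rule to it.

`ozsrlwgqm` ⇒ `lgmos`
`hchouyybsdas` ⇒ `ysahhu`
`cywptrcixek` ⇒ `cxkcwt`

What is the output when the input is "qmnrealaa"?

elaqn

What's happening: keep every other character starting from the first (positions 1st, 3rd, 5th, ...), then move the last 3 characters to the front (rotate right by 3).
Starting from "qmnrealaa": after the first operation, "qnela"; after the second, "elaqn".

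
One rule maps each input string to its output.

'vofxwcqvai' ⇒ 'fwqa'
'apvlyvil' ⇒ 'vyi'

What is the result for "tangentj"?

net

Each output is the input with this applied: delete the first 2 characters, then keep every other character starting from the first (positions 1st, 3rd, 5th, ...).
Applying both steps to "tangentj": "ngentj", then "net".
(Check on "apvlyvil": → "vlyvil" → "vyi" ✓)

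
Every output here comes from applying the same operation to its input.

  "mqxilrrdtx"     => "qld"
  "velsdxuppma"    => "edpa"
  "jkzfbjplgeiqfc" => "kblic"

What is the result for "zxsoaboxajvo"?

What's happening: keep one character in every 3, starting at position 2 (positions 2nd, 5th, 8th, ...).
So "zxsoaboxajvo" becomes "xaxv".

xaxv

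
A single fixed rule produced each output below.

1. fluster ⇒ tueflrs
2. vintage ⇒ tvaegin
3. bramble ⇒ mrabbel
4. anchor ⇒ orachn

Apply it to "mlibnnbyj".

The transformation: sort the characters into alphabetical order, then move the last 2 characters to the front (rotate right by 2).
Applying both steps to "mlibnnbyj": "bbijlmnny", then "nybbijlmn".
(Check on "fluster": → "eflrstu" → "tueflrs" ✓)

nybbijlmn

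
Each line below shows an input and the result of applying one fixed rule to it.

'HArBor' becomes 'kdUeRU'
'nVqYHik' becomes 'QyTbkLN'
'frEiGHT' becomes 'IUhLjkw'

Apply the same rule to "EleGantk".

In each case the input is transformed by: shift every letter 3 places forward in the alphabet (wrapping around), then flip the case of every letter.
So "EleGantk" becomes "hOHjDQWN".
(Check on "nVqYHik": → "qYtBKln" → "QyTbkLN" ✓)

hOHjDQWN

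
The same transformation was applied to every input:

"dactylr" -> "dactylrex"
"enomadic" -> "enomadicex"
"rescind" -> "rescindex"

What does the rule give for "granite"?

graniteex

Each output is the input with this applied: append "ex".
So "granite" becomes "graniteex".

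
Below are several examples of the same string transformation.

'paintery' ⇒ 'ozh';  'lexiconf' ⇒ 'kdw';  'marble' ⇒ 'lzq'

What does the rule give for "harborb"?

Each output is the input with this applied: shift every letter 1 place backward in the alphabet (wrapping around), then keep only the first 3 characters.
On "harborb": the first step gives "gzqanqa", and the second then gives "gzq".

gzq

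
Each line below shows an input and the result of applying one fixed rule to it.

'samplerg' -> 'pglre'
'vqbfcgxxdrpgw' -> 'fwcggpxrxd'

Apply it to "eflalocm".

amlco

What's happening: delete the first 3 characters, then take characters alternately from the front and the back (1st, last, 2nd, 2nd-last, ...).
On "eflalocm" that produces "amlco".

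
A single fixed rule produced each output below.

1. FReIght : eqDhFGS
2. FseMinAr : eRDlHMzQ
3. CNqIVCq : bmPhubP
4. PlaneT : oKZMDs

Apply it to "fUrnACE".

EtQMzbd

Looking at the pairs, the operation is to flip the case of every letter, then shift every letter 1 place backward in the alphabet (wrapping around).
Working it through for "fUrnACE": intermediate "FuRNace", final "EtQMzbd".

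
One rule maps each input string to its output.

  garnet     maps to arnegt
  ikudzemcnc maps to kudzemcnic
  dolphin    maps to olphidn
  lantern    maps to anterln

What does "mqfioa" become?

The transformation: swap the first and last characters, then move the first character to the end.
"mqfioa" → "aqfiom" → "qfioma".

qfioma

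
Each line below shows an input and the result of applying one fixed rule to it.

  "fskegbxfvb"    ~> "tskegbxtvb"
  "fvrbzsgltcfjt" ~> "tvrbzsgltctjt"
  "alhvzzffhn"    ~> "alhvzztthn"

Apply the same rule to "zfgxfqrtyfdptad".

Looking at the pairs, the operation is to replace every "f" with "t".
On "zfgxfqrtyfdptad" that produces "ztgxtqrtytdptad".

ztgxtqrtytdptad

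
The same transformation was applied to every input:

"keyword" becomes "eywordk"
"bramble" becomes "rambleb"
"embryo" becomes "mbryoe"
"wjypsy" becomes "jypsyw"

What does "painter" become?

ainterp

Looking at the pairs, the operation is to move the first character to the end.
Doing the same to "painter": "ainterp".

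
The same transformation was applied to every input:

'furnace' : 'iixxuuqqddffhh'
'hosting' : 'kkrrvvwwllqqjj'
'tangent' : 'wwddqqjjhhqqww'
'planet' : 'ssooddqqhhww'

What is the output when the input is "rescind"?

The transformation: double every character, then shift every letter 3 places forward in the alphabet (wrapping around).
Working it through for "rescind": intermediate "rreesscciinndd", final "uuhhvvffllqqgg".

uuhhvvffllqqgg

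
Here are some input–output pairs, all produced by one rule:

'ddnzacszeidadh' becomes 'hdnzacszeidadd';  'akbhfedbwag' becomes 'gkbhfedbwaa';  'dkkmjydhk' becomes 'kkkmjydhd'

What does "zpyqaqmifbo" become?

The rule is to swap the first and last characters.
Applying that to "zpyqaqmifbo" gives "opyqaqmifbz".

opyqaqmifbz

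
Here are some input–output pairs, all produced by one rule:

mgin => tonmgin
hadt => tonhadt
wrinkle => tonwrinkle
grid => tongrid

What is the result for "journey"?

tonjourney

The rule is to prepend "ton".
Applying that to "journey" gives "tonjourney".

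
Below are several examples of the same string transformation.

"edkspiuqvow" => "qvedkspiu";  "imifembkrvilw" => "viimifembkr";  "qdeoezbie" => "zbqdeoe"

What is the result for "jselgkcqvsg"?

qvjselgkc

Looking at the pairs, the operation is to delete the last 2 characters, then move the last 2 characters to the front (rotate right by 2).
Working it through for "jselgkcqvsg": intermediate "jselgkcqv", final "qvjselgkc".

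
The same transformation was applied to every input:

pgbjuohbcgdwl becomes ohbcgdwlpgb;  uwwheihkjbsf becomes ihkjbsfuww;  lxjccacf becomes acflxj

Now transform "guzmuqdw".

What's happening: move the first 3 characters to the end (rotate left by 3), then delete the first 2 characters.
For "guzmuqdw", step one produces "muqdwguz"; step two turns that into "qdwguz".

qdwguz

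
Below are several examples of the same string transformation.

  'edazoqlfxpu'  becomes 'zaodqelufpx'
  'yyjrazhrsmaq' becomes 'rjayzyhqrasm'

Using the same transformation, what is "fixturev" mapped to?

Looking at the pairs, the operation is to move the first 3 characters to the end (rotate left by 3), then take characters alternately from the front and the back (1st, last, 2nd, 2nd-last, ...).
Doing the same to "fixturev": "txuirfev".
(Check on "edazoqlfxpu": → "zoqlfxpueda" → "zaodqelufpx" ✓)

txuirfev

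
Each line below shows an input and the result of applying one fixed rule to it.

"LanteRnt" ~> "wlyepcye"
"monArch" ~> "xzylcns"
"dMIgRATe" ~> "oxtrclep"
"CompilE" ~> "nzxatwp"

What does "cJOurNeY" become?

Each output is the input with this applied: shift every letter 11 places forward in the alphabet (wrapping around), then convert every letter to lowercase.
"cJOurNeY" → "nuzfcypj".

nuzfcypj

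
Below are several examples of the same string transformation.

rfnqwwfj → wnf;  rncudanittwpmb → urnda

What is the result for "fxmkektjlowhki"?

wmkie

What's happening: sort the characters into reverse alphabetical order, then keep one character in every 3, starting at position 2 (positions 2nd, 5th, 8th, ...).
Working it through for "fxmkektjlowhki": intermediate "xwtomlkkkjihfe", final "wmkie".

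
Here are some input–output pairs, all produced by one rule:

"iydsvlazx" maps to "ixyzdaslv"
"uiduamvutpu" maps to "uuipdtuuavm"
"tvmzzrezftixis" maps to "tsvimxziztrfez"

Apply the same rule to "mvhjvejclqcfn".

mnvfhcjqvlecj

In each case the input is transformed by: take characters alternately from the front and the back (1st, last, 2nd, 2nd-last, ...).
On "mvhjvejclqcfn" that produces "mnvfhcjqvlecj".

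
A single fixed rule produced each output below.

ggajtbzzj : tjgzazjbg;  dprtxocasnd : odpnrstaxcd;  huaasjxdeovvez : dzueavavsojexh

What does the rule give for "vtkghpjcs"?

In each case the input is transformed by: take characters alternately from the front and the back (1st, last, 2nd, 2nd-last, ...), then swap the first and last characters.
Starting from "vtkghpjcs": after the first operation, "vstckjgph"; after the second, "hstckjgpv".

hstckjgpv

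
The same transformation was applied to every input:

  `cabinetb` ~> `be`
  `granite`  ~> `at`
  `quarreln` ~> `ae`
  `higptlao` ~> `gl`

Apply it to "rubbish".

Looking at the pairs, the operation is to keep one character in every 3, starting at position 3 (positions 3rd, 6th, 9th, ...).
For "rubbish" the result is "bs".

bs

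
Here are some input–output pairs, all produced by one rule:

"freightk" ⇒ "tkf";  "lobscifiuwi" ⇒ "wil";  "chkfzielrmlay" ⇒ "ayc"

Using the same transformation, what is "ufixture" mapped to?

reu

The rule is to move the first character to the end, then keep only the last 3 characters.
Starting from "ufixture": after the first operation, "fixtureu"; after the second, "reu".
(Check on "freightk": → "reightkf" → "tkf" ✓)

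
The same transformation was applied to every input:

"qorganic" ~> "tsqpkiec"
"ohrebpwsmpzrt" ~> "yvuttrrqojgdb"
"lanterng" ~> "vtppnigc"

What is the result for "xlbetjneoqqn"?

The pattern: shift every letter 2 places forward in the alphabet (wrapping around), then sort the characters into reverse alphabetical order.
Starting from "xlbetjneoqqn": after the first operation, "zndgvlpgqssp"; after the second, "zvssqppnlggd".

zvssqppnlggd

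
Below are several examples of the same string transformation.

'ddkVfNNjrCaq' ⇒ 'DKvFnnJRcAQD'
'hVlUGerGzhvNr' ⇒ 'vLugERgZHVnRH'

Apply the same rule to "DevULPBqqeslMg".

EVulpbQQESLmGd

In each case the input is transformed by: flip the case of every letter, then move the first character to the end.
"DevULPBqqeslMg" → "dEVulpbQQESLmG" → "EVulpbQQESLmGd".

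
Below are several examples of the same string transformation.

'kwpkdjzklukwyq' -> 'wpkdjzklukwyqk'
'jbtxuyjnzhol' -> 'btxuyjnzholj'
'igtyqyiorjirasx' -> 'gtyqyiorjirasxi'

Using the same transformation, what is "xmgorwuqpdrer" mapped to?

What's happening: move the first character to the end.
"xmgorwuqpdrer" → "mgorwuqpdrerx".

mgorwuqpdrerx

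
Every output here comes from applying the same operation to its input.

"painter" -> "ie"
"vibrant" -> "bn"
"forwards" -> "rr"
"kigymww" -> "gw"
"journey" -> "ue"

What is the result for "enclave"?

cv

The rule is to keep one character in every 3, starting at position 3 (positions 3rd, 6th, 9th, ...).
Applying that to "enclave" gives "cv".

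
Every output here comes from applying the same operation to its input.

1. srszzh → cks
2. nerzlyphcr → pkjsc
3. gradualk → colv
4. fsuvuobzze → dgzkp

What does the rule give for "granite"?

cye

What's happening: shift every letter 11 places forward in the alphabet (wrapping around), then keep every other character starting from the second (positions 2nd, 4th, 6th, ...).
On "granite": the first step gives "rclytep", and the second then gives "cye".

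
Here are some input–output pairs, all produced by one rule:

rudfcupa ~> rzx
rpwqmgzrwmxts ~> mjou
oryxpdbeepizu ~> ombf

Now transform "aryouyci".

orf

Looking at the pairs, the operation is to keep one character in every 3, starting at position 2 (positions 2nd, 5th, 8th, ...), then shift every letter 3 places backward in the alphabet (wrapping around).
Doing the same to "aryouyci": "orf".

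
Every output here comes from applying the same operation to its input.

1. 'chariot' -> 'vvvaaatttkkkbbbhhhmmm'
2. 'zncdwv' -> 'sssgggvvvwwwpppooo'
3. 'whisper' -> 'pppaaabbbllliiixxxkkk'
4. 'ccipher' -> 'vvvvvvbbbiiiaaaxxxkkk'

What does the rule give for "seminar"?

lllxxxfffbbbgggtttkkk

The pattern: repeat every character 3 times, then shift every letter 7 places backward in the alphabet (wrapping around).
Applying both steps to "seminar": "ssseeemmmiiinnnaaarrr", then "lllxxxfffbbbgggtttkkk".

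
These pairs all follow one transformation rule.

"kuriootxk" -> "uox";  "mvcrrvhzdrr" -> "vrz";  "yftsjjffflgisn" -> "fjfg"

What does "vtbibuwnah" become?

Looking at the pairs, the operation is to move the last character to the front, then keep one character in every 3, starting at position 3 (positions 3rd, 6th, 9th, ...).
"vtbibuwnah" → "hvtbibuwna" → "tbn".

tbn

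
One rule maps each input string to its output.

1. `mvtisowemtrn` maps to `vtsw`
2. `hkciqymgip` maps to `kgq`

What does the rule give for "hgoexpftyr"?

The transformation: take characters alternately from the front and the back (1st, last, 2nd, 2nd-last, ...), then keep one character in every 3, starting at position 3 (positions 3rd, 6th, 9th, ...).
For "hgoexpftyr", step one produces "hrgyotefxp"; step two turns that into "gtx".

gtx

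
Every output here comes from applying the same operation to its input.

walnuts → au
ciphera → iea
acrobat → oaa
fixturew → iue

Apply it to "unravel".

The rule is to move the first character to the end, then keep only the vowels.
For "unravel", step one produces "nravelu"; step two turns that into "aeu".
(Check on "acrobat": → "crobata" → "oaa" ✓)

aeu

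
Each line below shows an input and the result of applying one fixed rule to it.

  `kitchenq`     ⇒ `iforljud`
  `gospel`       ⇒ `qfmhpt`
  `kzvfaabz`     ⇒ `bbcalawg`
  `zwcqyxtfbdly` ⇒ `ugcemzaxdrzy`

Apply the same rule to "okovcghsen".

The transformation: shift every letter 1 place forward in the alphabet (wrapping around), then swap the front and back halves of the string.
"okovcghsen" → "plpwdhitfo" → "hitfoplpwd".

hitfoplpwd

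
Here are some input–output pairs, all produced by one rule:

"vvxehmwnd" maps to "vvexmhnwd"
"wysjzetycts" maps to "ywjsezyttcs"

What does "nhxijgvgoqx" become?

The transformation: swap each adjacent pair of characters (1↔2, 3↔4, ...).
"nhxijgvgoqx" → "hnixgjgvqox".

hnixgjgvqox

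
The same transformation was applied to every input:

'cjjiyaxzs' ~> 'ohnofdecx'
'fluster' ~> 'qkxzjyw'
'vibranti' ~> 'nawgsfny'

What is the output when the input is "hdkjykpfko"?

The pattern: shift every letter 5 places forward in the alphabet (wrapping around), then swap each adjacent pair of characters (1↔2, 3↔4, ...).
Working it through for "hdkjykpfko": intermediate "mipodpukpt", final "imoppdkutp".

imoppdkutp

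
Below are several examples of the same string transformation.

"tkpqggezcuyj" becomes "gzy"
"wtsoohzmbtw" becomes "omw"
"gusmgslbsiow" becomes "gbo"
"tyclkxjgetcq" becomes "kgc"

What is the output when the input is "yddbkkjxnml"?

kxl

Rule — delete the first 3 characters, then keep one character in every 3, starting at position 2 (positions 2nd, 5th, 8th, ...).
Starting from "yddbkkjxnml": after the first operation, "bkkjxnml"; after the second, "kxl".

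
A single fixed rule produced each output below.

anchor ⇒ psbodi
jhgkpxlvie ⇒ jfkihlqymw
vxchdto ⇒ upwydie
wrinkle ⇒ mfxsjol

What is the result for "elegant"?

oufmfhb

Looking at the pairs, the operation is to shift every letter 1 place forward in the alphabet (wrapping around), then move the last 2 characters to the front (rotate right by 2).
On "elegant": the first step gives "fmfhbou", and the second then gives "oufmfhb".
(Check on "wrinkle": → "xsjolmf" → "mfxsjol" ✓)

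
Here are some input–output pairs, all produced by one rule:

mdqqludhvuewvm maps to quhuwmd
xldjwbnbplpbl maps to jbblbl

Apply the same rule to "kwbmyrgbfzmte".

mrbztw

What's happening: keep every other character starting from the second (positions 2nd, 4th, 6th, ...), then move the first character to the end.
Working it through for "kwbmyrgbfzmte": intermediate "wmrbzt", final "mrbztw".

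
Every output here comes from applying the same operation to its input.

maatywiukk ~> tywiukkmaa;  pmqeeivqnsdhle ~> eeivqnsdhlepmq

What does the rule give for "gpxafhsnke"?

Rule — move the first 3 characters to the end (rotate left by 3).
For "gpxafhsnke" the result is "afhsnkegpx".

afhsnkegpx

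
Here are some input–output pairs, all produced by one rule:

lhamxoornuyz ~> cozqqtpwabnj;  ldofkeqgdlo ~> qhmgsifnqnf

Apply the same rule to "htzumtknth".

Rule — shift every letter 2 places forward in the alphabet (wrapping around), then move the first 2 characters to the end (rotate left by 2).
Starting from "htzumtknth": after the first operation, "jvbwovmpvj"; after the second, "bwovmpvjjv".

bwovmpvjjv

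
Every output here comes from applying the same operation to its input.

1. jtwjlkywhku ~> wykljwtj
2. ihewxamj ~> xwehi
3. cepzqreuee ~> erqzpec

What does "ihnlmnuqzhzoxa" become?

zhzqunmlnhi

The rule is to delete the last 3 characters, then reverse the string.
"ihnlmnuqzhzoxa" → "ihnlmnuqzhz" → "zhzqunmlnhi".
(Check on "cepzqreuee": → "cepzqre" → "erqzpec" ✓)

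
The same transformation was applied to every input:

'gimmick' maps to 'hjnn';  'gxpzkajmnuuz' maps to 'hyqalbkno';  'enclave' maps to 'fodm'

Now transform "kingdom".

ljoh

In each case the input is transformed by: delete the last 3 characters, then shift every letter 1 place forward in the alphabet (wrapping around).
On "kingdom": the first step gives "king", and the second then gives "ljoh".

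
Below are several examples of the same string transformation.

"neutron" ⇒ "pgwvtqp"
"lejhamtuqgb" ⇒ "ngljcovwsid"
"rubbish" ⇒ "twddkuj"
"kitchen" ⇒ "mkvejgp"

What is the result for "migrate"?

Rule — shift every letter 2 places forward in the alphabet (wrapping around).
On "migrate" that produces "okitcvg".

okitcvg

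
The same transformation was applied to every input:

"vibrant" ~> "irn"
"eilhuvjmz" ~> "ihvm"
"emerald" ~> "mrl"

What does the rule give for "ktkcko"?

tco

In each case the input is transformed by: keep every other character starting from the second (positions 2nd, 4th, 6th, ...).
For "ktkcko" the result is "tco".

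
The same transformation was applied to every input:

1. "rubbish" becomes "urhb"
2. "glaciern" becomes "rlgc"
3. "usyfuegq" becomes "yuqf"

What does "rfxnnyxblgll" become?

The pattern: sort the characters into reverse alphabetical order, then keep every other character starting from the first (positions 1st, 3rd, 5th, ...).
On "rfxnnyxblgll": the first step gives "yxxrnnlllgfb", and the second then gives "yxnllf".

yxnllf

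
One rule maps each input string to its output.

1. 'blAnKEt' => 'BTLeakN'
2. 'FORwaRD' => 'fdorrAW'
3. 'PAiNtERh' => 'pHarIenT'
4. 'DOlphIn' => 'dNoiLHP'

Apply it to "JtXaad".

jDTAxA

Each output is the input with this applied: flip the case of every letter, then take characters alternately from the front and the back (1st, last, 2nd, 2nd-last, ...).
For "JtXaad", step one produces "jTxAAD"; step two turns that into "jDTAxA".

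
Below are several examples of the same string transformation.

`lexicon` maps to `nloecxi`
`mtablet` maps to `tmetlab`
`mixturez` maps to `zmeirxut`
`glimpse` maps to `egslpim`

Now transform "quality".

yqtuial

Looking at the pairs, the operation is to reverse the string, then take characters alternately from the front and the back (1st, last, 2nd, 2nd-last, ...).
"quality" → "ytilauq" → "yqtuial".
(Check on "glimpse": → "espmilg" → "egslpim" ✓)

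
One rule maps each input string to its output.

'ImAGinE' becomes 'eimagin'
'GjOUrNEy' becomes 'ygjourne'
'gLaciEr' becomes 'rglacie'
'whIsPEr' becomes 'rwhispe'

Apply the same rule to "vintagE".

The rule is to move the last character to the front, then convert every letter to lowercase.
"vintagE" → "evintag".

evintag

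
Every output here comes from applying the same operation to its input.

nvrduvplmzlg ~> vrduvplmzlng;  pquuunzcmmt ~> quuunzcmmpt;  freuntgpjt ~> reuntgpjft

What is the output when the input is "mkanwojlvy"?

kanwojlvmy

The pattern: swap the first and last characters, then move the first character to the end.
Starting from "mkanwojlvy": after the first operation, "ykanwojlvm"; after the second, "kanwojlvmy".
(Check on "nvrduvplmzlg": → "gvrduvplmzln" → "vrduvplmzlng" ✓)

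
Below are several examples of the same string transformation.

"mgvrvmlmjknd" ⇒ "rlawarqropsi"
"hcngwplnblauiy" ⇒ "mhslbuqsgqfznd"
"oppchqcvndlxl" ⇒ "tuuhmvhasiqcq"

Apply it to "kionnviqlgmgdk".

What's happening: shift every letter 5 places forward in the alphabet (wrapping around).
On "kionnviqlgmgdk" that produces "pntssanvqlrlip".

pntssanvqlrlip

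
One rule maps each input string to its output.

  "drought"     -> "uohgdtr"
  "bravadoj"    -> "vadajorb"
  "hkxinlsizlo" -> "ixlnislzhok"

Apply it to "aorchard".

crahdroa

The pattern: move the first 2 characters to the end (rotate left by 2), then swap each adjacent pair of characters (1↔2, 3↔4, ...).
Working it through for "aorchard": intermediate "rchardao", final "crahdroa".
(Check on "hkxinlsizlo": → "xinlsizlohk" → "ixlnislzhok" ✓)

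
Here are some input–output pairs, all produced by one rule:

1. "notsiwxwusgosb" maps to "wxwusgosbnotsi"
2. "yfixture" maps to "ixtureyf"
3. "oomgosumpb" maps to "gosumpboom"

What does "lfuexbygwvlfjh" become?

bygwvlfjhlfuex

Looking at the pairs, the operation is to move the last 2 characters to the front (rotate right by 2), then swap the front and back halves of the string.
On "lfuexbygwvlfjh": the first step gives "jhlfuexbygwvlf", and the second then gives "bygwvlfjhlfuex".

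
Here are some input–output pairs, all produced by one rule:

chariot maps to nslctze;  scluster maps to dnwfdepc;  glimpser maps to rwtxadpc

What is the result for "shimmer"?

dstxxpc

The rule is to shift every letter 11 places forward in the alphabet (wrapping around).
On "shimmer" that produces "dstxxpc".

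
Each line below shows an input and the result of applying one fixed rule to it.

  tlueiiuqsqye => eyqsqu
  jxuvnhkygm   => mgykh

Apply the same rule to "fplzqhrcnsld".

The pattern: take characters alternately from the front and the back (1st, last, 2nd, 2nd-last, ...), then keep every other character starting from the second (positions 2nd, 4th, 6th, ...).
Starting from "fplzqhrcnsld": after the first operation, "fdpllsznqchr"; after the second, "dlsncr".

dlsncr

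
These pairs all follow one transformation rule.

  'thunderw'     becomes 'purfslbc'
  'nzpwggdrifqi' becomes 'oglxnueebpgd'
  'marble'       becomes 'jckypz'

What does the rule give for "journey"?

cwhmspl

What's happening: shift every letter 2 places backward in the alphabet (wrapping around), then move the last 2 characters to the front (rotate right by 2).
So "journey" becomes "cwhmspl".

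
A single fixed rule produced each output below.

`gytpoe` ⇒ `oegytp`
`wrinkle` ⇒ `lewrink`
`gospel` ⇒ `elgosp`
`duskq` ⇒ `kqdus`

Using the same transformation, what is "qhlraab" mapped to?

Looking at the pairs, the operation is to move the last 2 characters to the front (rotate right by 2).
On "qhlraab" that produces "abqhlra".

abqhlra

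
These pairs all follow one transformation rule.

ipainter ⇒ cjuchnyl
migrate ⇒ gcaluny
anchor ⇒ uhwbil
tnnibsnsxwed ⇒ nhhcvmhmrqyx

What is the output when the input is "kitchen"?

ecnwbyh

In each case the input is transformed by: shift every letter 6 places backward in the alphabet (wrapping around).
For "kitchen" the result is "ecnwbyh".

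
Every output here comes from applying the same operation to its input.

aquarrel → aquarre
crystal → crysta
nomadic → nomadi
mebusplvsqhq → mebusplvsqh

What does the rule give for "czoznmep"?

In each case the input is transformed by: delete the last character.
For "czoznmep" the result is "czoznme".

czoznme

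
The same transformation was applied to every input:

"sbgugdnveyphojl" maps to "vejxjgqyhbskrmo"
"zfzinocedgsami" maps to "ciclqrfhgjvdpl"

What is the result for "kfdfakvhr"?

The pattern: shift every letter 3 places forward in the alphabet (wrapping around).
So "kfdfakvhr" becomes "nigidnyku".

nigidnyku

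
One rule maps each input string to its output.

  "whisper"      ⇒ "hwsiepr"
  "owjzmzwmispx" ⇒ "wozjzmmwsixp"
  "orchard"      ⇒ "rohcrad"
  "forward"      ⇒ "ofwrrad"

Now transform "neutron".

The rule is to swap each adjacent pair of characters (1↔2, 3↔4, ...).
For "neutron" the result is "entuorn".

entuorn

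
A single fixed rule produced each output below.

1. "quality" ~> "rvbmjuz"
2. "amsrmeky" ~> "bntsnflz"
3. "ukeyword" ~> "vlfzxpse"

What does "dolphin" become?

Looking at the pairs, the operation is to shift every letter 1 place forward in the alphabet (wrapping around).
"dolphin" → "epmqijo".

epmqijo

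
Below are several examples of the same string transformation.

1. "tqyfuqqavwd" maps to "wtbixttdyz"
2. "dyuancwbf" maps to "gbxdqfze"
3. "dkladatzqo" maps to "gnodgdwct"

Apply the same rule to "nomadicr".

The transformation: delete the last character, then shift every letter 3 places forward in the alphabet (wrapping around).
Working it through for "nomadicr": intermediate "nomadic", final "qrpdglf".

qrpdglf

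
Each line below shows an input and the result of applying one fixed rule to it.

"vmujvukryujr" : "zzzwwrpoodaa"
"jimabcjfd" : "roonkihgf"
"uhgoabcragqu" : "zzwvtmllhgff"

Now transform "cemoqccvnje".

In each case the input is transformed by: shift every letter 5 places forward in the alphabet (wrapping around), then sort the characters into reverse alphabetical order.
Applying both steps to "cemoqccvnje": "hjrtvhhasoj", then "vtsrojjhhha".
(Check on "jimabcjfd": → "onrfghoki" → "roonkihgf" ✓)

vtsrojjhhha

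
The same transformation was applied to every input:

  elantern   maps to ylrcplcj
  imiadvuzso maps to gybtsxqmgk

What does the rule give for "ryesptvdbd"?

The transformation: shift every letter 2 places backward in the alphabet (wrapping around), then move the first 2 characters to the end (rotate left by 2).
Working it through for "ryesptvdbd": intermediate "pwcqnrtbzb", final "cqnrtbzbpw".

cqnrtbzbpw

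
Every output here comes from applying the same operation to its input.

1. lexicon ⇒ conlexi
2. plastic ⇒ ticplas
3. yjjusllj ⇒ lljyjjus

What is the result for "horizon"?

In each case the input is transformed by: move the last 3 characters to the front (rotate right by 3).
Applying that to "horizon" gives "zonhori".

zonhori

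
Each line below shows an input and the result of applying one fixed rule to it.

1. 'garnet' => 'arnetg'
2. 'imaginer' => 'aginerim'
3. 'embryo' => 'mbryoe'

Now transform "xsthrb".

sthrbx

What's happening: swap the front and back halves of the string, then move the last 2 characters to the front (rotate right by 2).
Working it through for "xsthrb": intermediate "hrbxst", final "sthrbx".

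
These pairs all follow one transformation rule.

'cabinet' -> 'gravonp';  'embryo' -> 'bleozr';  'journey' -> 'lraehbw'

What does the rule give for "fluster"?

ergfhys

Each output is the input with this applied: reverse the string, then shift every letter 13 places forward in the alphabet (wrapping around) — i.e. ROT13.
Working it through for "fluster": intermediate "retsulf", final "ergfhys".
(Check on "cabinet": → "tenibac" → "gravonp" ✓)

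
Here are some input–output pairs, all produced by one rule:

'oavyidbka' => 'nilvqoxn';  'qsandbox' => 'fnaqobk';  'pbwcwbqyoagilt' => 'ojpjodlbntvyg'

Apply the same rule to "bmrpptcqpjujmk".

What's happening: delete the first character, then shift every letter 13 places forward in the alphabet (wrapping around) — i.e. ROT13.
Working it through for "bmrpptcqpjujmk": intermediate "mrpptcqpjujmk", final "zeccgpdcwhwzx".

zeccgpdcwhwzx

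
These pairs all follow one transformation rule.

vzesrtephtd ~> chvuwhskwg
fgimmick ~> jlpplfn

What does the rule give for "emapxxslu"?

pdsaavox

Each output is the input with this applied: delete the first character, then shift every letter 3 places forward in the alphabet (wrapping around).
On "emapxxslu": the first step gives "mapxxslu", and the second then gives "pdsaavox".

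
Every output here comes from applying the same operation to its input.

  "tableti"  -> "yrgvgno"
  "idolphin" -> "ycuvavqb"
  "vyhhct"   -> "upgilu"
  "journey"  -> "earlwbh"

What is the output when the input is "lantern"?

What's happening: shift every letter 13 places forward in the alphabet (wrapping around) — i.e. ROT13, then move the first 3 characters to the end (rotate left by 3).
For "lantern" the result is "greayna".

greayna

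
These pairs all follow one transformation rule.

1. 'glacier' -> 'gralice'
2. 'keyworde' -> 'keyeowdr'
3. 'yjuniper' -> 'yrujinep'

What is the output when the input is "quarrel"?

qlaurre

Rule — move the last character to the front, then swap each adjacent pair of characters (1↔2, 3↔4, ...).
Working it through for "quarrel": intermediate "lquarre", final "qlaurre".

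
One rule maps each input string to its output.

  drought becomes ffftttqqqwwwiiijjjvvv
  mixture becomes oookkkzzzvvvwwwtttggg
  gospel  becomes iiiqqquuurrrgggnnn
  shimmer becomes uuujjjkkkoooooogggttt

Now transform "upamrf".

wwwrrrcccooottthhh

Each output is the input with this applied: shift every letter 2 places forward in the alphabet (wrapping around), then repeat every character 3 times.
For "upamrf", step one produces "wrcoth"; step two turns that into "wwwrrrcccooottthhh".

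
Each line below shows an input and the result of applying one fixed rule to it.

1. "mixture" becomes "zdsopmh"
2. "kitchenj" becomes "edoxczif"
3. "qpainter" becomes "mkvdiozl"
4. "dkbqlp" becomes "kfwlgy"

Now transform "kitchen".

idoxczf

The rule is to shift every letter 5 places backward in the alphabet (wrapping around), then swap the first and last characters.
On "kitchen": the first step gives "fdoxczi", and the second then gives "idoxczf".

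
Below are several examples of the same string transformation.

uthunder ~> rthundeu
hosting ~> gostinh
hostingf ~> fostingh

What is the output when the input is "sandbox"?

Each output is the input with this applied: swap the first and last characters.
Applying that to "sandbox" gives "xandbos".

xandbos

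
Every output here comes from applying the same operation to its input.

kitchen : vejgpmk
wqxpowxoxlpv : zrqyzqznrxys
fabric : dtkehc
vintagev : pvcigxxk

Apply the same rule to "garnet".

tpgvic

Rule — move the first 2 characters to the end (rotate left by 2), then shift every letter 2 places forward in the alphabet (wrapping around).
Applying both steps to "garnet": "rnetga", then "tpgvic".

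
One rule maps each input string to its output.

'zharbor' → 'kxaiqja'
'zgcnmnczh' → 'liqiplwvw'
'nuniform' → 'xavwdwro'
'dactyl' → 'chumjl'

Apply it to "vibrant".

Looking at the pairs, the operation is to shift every letter 9 places forward in the alphabet (wrapping around), then move the last 3 characters to the front (rotate right by 3).
On "vibrant": the first step gives "erkajwc", and the second then gives "jwcerka".

jwcerka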